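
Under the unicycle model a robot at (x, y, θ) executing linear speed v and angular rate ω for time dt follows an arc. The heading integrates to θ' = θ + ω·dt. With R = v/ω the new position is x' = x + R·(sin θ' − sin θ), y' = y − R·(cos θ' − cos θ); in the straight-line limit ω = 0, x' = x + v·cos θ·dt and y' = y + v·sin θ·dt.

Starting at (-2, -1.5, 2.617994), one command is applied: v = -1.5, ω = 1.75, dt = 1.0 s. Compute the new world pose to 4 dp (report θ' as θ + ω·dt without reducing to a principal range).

θ' = 2.6180 + 1.75·1.0 = 4.3680
R = v/ω = -1.5/1.75 = -0.8571
x' = -2 + -0.8571·(sin 4.3680 − sin 2.6180) = -0.7646
y' = -1.5 − -0.8571·(cos 4.3680 − cos 2.6180) = -1.0471

(-0.7646, -1.0471, 4.3680)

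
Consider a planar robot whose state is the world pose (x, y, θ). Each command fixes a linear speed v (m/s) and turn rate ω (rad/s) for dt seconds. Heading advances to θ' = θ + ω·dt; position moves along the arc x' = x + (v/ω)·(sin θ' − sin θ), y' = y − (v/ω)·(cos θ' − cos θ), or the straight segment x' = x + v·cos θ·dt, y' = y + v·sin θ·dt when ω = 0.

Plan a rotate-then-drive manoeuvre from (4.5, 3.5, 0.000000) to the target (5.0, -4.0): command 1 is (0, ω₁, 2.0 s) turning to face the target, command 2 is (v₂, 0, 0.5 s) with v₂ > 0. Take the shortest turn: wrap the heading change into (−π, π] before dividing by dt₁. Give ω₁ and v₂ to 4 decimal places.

heading to target = atan2(-4−3.5, 5−4.5) = -1.5042
Δθ = wrap(-1.5042 − 0.0000) = -1.5042; ω₁ = Δθ/dt₁ = -0.7521
distance = √((5−4.5)² + (-4−3.5)²) = 7.5166; v₂ = distance/dt₂ = 15.0333

ω₁ = -0.7521, v₂ = 15.0333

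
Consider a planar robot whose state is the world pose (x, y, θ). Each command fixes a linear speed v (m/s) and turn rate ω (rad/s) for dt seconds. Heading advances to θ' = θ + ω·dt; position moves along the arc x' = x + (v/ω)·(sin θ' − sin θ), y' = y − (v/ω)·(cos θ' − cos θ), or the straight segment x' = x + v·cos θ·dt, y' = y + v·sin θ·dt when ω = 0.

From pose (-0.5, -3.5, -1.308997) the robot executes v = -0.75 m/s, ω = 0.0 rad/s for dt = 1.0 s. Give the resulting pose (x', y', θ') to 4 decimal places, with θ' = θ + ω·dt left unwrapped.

(-0.6941, -2.7756, -1.3090)

θ' = -1.3090 + 0.0·1.0 = -1.3090
ω = 0 → straight: x' = -0.5 + -0.75·cos(-1.3090)·1.0 = -0.6941
y' = -3.5 + -0.75·sin(-1.3090)·1.0 = -2.7756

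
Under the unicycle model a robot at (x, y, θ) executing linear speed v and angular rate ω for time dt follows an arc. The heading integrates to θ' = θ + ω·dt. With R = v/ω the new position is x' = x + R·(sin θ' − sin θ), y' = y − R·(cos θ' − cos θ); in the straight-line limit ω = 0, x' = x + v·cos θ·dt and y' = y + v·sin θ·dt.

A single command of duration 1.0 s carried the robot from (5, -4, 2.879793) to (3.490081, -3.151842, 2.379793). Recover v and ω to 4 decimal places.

v = 1.7500, ω = -0.5000

Δθ = 2.379793 − 2.879793 = -0.500000
ω = Δθ/dt = -0.500000/1.0 = -0.5000
R = Δx/(sin θ' − sin θ) = -3.5000
v = R·ω = -3.5000·-0.5000 = 1.7500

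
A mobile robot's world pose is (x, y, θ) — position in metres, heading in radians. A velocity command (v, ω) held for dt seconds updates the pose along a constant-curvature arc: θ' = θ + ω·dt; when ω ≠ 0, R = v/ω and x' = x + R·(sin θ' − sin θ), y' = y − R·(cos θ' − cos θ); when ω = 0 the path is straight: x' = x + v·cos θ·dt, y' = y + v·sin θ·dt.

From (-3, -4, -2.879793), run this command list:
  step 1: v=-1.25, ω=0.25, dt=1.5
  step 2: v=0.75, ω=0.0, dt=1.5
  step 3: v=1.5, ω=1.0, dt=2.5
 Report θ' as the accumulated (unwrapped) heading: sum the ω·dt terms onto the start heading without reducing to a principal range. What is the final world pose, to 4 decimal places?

(-1.3407, -6.5653, -0.0048)

step 1: θ'=-2.5048 (R=-5.0000) → pose (-1.3210, -3.1904, -2.5048)
step 2: θ'=-2.5048 (straight) → pose (-2.2255, -3.8593, -2.5048)
step 3: θ'=-0.0048 (R=1.5000) → pose (-1.3407, -6.5653, -0.0048)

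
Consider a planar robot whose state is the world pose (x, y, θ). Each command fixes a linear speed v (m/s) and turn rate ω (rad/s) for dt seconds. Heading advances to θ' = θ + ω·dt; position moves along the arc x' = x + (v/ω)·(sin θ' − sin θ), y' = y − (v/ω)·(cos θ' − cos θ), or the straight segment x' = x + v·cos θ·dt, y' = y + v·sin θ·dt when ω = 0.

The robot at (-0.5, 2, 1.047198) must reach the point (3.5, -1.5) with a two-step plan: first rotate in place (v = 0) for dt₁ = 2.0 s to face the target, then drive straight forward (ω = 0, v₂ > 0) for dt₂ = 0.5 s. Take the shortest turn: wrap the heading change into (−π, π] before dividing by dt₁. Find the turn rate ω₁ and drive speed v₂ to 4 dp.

heading to target = atan2(-1.5−2, 3.5−-0.5) = -0.7188
Δθ = wrap(-0.7188 − 1.0472) = -1.7660; ω₁ = Δθ/dt₁ = -0.8830
distance = √((3.5−-0.5)² + (-1.5−2)²) = 5.3151; v₂ = distance/dt₂ = 10.6301

ω₁ = -0.8830, v₂ = 10.6301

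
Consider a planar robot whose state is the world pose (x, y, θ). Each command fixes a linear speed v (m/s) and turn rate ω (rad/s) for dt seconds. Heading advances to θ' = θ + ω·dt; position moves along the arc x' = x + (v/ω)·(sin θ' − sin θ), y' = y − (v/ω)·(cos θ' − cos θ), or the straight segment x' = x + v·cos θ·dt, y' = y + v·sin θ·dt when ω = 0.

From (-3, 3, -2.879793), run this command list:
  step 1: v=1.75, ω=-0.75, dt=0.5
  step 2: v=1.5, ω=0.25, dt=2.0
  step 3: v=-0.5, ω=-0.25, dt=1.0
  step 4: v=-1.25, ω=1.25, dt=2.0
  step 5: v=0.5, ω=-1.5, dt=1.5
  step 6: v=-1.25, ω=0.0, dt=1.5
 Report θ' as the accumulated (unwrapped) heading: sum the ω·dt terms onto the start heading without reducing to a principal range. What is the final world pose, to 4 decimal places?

(-4.2786, 4.6324, -2.7548)

step 1: θ'=-3.2548 (R=-2.3333) → pose (-3.8675, 2.9354, -3.2548)
step 2: θ'=-2.7548 (R=6.0000) → pose (-6.8086, 2.5306, -2.7548)
step 3: θ'=-3.0048 (R=2.0000) → pose (-6.3269, 2.6596, -3.0048)
step 4: θ'=-0.5048 (R=-1.0000) → pose (-5.9796, 4.5256, -0.5048)
step 5: θ'=-2.7548 (R=-0.3333) → pose (-6.0151, 3.9251, -2.7548)
step 6: θ'=-2.7548 (straight) → pose (-4.2786, 4.6324, -2.7548)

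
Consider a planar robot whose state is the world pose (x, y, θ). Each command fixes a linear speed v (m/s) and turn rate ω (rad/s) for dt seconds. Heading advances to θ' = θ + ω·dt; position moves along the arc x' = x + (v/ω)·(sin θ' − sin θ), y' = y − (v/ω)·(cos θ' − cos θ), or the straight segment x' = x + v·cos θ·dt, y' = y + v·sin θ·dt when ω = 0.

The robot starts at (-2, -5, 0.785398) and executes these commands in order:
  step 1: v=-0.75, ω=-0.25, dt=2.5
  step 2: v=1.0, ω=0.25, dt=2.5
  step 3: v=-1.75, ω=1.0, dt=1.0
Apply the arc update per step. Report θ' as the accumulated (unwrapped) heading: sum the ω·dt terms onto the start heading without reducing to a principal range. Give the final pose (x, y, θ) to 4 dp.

(-1.9250, -6.3301, 1.7854)

step 1: θ'=0.1604 (R=3.0000) → pose (-3.6422, -5.8402, 0.1604)
step 2: θ'=0.7854 (R=4.0000) → pose (-1.4526, -4.7199, 0.7854)
step 3: θ'=1.7854 (R=-1.7500) → pose (-1.9250, -6.3301, 1.7854)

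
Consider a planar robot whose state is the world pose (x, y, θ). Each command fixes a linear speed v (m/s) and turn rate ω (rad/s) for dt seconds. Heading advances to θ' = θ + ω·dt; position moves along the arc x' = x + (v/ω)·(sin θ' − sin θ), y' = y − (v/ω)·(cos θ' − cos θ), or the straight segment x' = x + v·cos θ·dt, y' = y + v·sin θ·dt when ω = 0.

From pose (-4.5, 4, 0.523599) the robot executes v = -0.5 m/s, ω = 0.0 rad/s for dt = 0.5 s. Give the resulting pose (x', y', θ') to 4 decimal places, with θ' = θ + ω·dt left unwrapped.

θ' = 0.5236 + 0.0·0.5 = 0.5236
ω = 0 → straight: x' = -4.5 + -0.5·cos(0.5236)·0.5 = -4.7165
y' = 4 + -0.5·sin(0.5236)·0.5 = 3.8750

(-4.7165, 3.8750, 0.5236)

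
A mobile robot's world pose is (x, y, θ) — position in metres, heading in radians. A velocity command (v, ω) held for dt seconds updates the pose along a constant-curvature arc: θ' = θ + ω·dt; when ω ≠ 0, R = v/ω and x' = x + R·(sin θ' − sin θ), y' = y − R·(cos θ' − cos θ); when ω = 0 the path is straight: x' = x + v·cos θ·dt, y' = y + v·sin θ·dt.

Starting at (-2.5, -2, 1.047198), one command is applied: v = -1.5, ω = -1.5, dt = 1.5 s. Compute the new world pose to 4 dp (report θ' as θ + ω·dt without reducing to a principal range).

(-4.2991, -1.8597, -1.2028)

θ' = 1.0472 + -1.5·1.5 = -1.2028
R = v/ω = -1.5/-1.5 = 1.0000
x' = -2.5 + 1.0000·(sin -1.2028 − sin 1.0472) = -4.2991
y' = -2 − 1.0000·(cos -1.2028 − cos 1.0472) = -1.8597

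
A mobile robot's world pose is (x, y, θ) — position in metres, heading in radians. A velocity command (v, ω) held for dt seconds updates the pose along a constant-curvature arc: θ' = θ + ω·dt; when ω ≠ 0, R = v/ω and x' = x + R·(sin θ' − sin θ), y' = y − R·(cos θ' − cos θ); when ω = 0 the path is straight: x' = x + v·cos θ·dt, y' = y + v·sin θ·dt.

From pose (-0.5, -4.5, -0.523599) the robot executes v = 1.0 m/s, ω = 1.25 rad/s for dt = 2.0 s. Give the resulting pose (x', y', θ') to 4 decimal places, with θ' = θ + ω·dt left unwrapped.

θ' = -0.5236 + 1.25·2.0 = 1.9764
R = v/ω = 1.0/1.25 = 0.8000
x' = -0.5 + 0.8000·(sin 1.9764 − sin -0.5236) = 0.6351
y' = -4.5 − 0.8000·(cos 1.9764 − cos -0.5236) = -3.4915

(0.6351, -3.4915, 1.9764)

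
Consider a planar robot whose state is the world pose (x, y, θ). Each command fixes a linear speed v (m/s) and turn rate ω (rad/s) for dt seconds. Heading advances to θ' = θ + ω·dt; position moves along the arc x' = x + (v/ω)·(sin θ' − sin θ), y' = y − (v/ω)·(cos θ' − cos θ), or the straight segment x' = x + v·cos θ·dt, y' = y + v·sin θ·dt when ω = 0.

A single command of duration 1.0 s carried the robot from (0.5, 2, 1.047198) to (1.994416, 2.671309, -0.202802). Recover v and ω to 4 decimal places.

v = 1.7500, ω = -1.2500

Δθ = -0.202802 − 1.047198 = -1.250000
ω = Δθ/dt = -1.250000/1.0 = -1.2500
R = Δx/(sin θ' − sin θ) = -1.4000
v = R·ω = -1.4000·-1.2500 = 1.7500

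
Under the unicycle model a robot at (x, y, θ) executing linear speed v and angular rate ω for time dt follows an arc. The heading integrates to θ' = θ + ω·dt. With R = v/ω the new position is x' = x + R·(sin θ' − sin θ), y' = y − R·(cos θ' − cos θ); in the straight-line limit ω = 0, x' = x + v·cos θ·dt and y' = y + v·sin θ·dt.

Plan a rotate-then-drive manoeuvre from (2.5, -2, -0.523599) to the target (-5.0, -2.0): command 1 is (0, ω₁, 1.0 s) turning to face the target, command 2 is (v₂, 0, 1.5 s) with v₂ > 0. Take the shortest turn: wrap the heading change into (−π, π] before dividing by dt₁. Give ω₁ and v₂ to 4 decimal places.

heading to target = atan2(-2−-2, -5−2.5) = 3.1416
Δθ = wrap(3.1416 − -0.5236) = -2.6180; ω₁ = Δθ/dt₁ = -2.6180
distance = √((-5−2.5)² + (-2−-2)²) = 7.5000; v₂ = distance/dt₂ = 5.0000

ω₁ = -2.6180, v₂ = 5.0000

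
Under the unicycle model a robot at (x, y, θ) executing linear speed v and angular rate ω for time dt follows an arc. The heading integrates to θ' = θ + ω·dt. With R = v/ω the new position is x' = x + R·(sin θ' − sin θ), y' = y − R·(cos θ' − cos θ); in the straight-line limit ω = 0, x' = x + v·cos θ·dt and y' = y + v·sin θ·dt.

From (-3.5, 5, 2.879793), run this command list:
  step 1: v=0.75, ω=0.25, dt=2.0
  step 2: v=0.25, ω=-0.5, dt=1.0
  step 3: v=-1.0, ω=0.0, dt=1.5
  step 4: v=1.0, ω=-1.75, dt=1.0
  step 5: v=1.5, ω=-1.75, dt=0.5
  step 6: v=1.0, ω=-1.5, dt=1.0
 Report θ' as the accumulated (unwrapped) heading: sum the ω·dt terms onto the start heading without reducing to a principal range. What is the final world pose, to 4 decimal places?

(-2.7929, 5.4598, -1.2452)

step 1: θ'=3.3798 (R=3.0000) → pose (-4.9843, 5.0175, 3.3798)
step 2: θ'=2.8798 (R=-0.5000) → pose (-5.2317, 5.0204, 2.8798)
step 3: θ'=2.8798 (straight) → pose (-3.7828, 4.6322, 2.8798)
step 4: θ'=1.1298 (R=-0.5714) → pose (-4.1517, 5.4281, 1.1298)
step 5: θ'=0.2548 (R=-0.8571) → pose (-3.5926, 5.8917, 0.2548)
step 6: θ'=-1.2452 (R=-0.6667) → pose (-2.7929, 5.4598, -1.2452)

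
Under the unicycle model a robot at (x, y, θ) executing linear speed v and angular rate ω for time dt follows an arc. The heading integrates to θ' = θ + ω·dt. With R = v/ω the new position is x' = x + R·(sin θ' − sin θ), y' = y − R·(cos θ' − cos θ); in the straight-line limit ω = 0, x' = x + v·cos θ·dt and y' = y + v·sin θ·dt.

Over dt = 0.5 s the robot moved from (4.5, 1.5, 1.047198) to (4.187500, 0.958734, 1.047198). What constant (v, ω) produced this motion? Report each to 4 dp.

v = -1.2500, ω = 0.0000

Δθ = 1.047198 − 1.047198 = 0.000000
ω = Δθ/dt = 0.000000/0.5 = 0.0000
ω = 0 → v = (Δx·cos θ + Δy·sin θ)/dt = -1.2500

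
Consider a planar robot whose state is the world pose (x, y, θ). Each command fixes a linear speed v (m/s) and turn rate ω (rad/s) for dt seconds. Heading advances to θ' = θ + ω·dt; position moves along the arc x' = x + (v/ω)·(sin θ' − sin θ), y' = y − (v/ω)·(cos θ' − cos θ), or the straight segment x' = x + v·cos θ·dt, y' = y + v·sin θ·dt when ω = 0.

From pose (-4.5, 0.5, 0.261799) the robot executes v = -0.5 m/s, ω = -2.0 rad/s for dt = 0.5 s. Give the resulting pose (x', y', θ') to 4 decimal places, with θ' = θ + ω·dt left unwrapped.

(-4.7329, 0.5566, -0.7382)

θ' = 0.2618 + -2.0·0.5 = -0.7382
R = v/ω = -0.5/-2.0 = 0.2500
x' = -4.5 + 0.2500·(sin -0.7382 − sin 0.2618) = -4.7329
y' = 0.5 − 0.2500·(cos -0.7382 − cos 0.2618) = 0.5566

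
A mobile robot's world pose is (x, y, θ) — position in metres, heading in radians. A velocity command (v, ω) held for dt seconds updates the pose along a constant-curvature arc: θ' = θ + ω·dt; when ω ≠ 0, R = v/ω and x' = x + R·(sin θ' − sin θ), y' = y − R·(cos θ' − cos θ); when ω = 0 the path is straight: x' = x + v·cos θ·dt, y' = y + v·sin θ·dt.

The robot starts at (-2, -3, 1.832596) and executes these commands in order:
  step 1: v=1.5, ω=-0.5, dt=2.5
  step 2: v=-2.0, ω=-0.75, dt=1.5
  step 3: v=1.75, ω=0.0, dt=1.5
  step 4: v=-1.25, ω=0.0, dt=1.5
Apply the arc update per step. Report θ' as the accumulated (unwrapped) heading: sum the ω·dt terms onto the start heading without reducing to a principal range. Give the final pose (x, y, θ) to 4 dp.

step 1: θ'=0.5826 (R=-3.0000) → pose (-0.7528, 0.2816, 0.5826)
step 2: θ'=-0.5424 (R=2.6667) → pose (-3.5965, 0.2244, -0.5424)
step 3: θ'=-0.5424 (straight) → pose (-1.3483, -1.1306, -0.5424)
step 4: θ'=-0.5424 (straight) → pose (-2.9542, -0.1627, -0.5424)

(-2.9542, -0.1627, -0.5424)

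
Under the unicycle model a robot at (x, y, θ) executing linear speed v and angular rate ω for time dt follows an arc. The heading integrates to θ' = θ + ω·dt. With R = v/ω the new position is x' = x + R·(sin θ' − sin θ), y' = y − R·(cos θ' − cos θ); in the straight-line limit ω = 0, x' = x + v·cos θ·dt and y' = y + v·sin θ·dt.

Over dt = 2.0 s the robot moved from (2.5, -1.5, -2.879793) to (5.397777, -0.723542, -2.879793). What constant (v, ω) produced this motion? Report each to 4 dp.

Δθ = -2.879793 − -2.879793 = 0.000000
ω = Δθ/dt = 0.000000/2.0 = 0.0000
ω = 0 → v = (Δx·cos θ + Δy·sin θ)/dt = -1.5000

v = -1.5000, ω = 0.0000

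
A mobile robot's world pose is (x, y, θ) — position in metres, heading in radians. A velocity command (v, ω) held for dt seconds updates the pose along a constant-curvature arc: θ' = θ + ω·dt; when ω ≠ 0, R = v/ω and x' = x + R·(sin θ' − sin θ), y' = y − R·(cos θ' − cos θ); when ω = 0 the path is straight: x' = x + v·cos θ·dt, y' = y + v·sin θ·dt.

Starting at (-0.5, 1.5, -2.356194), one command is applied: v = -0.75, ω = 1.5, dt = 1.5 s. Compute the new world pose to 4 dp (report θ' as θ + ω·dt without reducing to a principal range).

(-0.8006, 2.3507, -0.1062)

θ' = -2.3562 + 1.5·1.5 = -0.1062
R = v/ω = -0.75/1.5 = -0.5000
x' = -0.5 + -0.5000·(sin -0.1062 − sin -2.3562) = -0.8006
y' = 1.5 − -0.5000·(cos -0.1062 − cos -2.3562) = 2.3507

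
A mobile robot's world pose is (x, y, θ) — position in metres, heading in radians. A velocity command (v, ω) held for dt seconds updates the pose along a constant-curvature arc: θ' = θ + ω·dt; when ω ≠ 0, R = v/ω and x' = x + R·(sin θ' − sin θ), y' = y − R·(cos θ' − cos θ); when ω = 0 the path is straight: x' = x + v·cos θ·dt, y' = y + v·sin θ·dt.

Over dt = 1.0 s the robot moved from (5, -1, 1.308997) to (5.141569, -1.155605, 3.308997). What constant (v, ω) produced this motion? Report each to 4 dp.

Δθ = 3.308997 − 1.308997 = 2.000000
ω = Δθ/dt = 2.000000/1.0 = 2.0000
R = −Δy/(cos θ' − cos θ) = -0.1250
v = R·ω = -0.1250·2.0000 = -0.2500

v = -0.2500, ω = 2.0000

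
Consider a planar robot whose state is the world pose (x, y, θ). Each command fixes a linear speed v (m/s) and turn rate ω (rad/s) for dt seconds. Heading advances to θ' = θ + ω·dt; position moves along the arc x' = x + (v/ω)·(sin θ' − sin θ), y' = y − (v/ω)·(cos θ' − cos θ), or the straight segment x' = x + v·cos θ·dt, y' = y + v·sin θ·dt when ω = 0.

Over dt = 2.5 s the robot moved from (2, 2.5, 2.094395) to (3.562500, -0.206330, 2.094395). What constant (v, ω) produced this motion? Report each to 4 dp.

v = -1.2500, ω = 0.0000

Δθ = 2.094395 − 2.094395 = 0.000000
ω = Δθ/dt = 0.000000/2.5 = 0.0000
ω = 0 → v = (Δx·cos θ + Δy·sin θ)/dt = -1.2500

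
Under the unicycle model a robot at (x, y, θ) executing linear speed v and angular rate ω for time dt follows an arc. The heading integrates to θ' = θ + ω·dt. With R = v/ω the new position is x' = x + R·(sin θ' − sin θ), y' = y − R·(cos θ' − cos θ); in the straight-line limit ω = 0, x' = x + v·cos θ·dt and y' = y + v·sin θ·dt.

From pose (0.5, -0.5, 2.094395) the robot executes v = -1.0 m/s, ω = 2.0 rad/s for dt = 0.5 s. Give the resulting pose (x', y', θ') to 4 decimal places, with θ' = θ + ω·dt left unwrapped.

θ' = 2.0944 + 2.0·0.5 = 3.0944
R = v/ω = -1.0/2.0 = -0.5000
x' = 0.5 + -0.5000·(sin 3.0944 − sin 2.0944) = 0.9094
y' = -0.5 − -0.5000·(cos 3.0944 − cos 2.0944) = -0.7494

(0.9094, -0.7494, 3.0944)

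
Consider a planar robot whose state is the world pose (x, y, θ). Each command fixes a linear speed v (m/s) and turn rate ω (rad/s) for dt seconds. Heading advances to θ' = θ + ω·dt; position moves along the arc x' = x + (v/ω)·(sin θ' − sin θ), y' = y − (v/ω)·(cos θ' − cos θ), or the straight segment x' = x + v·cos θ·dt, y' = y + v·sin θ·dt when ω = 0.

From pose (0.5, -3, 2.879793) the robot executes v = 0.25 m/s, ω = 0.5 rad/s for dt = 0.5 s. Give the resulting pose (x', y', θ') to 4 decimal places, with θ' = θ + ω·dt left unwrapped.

(0.3765, -2.9830, 3.1298)

θ' = 2.8798 + 0.5·0.5 = 3.1298
R = v/ω = 0.25/0.5 = 0.5000
x' = 0.5 + 0.5000·(sin 3.1298 − sin 2.8798) = 0.3765
y' = -3 − 0.5000·(cos 3.1298 − cos 2.8798) = -2.9830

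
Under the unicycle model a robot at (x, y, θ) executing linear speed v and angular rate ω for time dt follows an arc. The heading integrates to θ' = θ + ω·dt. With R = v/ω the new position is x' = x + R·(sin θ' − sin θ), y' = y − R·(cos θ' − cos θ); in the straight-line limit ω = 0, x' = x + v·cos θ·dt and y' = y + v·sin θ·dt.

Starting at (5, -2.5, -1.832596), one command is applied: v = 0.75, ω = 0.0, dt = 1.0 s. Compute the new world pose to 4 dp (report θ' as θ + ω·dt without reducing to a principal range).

θ' = -1.8326 + 0.0·1.0 = -1.8326
ω = 0 → straight: x' = 5 + 0.75·cos(-1.8326)·1.0 = 4.8059
y' = -2.5 + 0.75·sin(-1.8326)·1.0 = -3.2244

(4.8059, -3.2244, -1.8326)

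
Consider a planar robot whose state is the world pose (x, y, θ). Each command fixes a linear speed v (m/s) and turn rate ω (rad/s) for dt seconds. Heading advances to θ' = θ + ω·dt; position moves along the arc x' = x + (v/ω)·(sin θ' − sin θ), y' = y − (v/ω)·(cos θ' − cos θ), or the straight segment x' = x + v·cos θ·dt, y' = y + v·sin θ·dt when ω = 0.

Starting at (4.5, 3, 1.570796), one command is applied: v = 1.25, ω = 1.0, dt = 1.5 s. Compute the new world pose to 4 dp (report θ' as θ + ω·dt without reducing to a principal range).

θ' = 1.5708 + 1.0·1.5 = 3.0708
R = v/ω = 1.25/1.0 = 1.2500
x' = 4.5 + 1.2500·(sin 3.0708 − sin 1.5708) = 3.3384
y' = 3 − 1.2500·(cos 3.0708 − cos 1.5708) = 4.2469

(3.3384, 4.2469, 3.0708)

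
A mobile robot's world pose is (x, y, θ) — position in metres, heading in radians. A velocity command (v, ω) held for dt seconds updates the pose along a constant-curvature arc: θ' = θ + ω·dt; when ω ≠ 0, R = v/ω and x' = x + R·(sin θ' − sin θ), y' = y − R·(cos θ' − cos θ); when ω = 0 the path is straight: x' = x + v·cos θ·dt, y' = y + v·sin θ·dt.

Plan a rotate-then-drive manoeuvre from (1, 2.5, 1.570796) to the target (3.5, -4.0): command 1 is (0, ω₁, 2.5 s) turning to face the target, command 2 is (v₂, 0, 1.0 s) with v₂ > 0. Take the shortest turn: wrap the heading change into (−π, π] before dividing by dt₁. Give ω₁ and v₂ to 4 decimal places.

ω₁ = -1.1098, v₂ = 6.9642

heading to target = atan2(-4−2.5, 3.5−1) = -1.2036
Δθ = wrap(-1.2036 − 1.5708) = -2.7744; ω₁ = Δθ/dt₁ = -1.1098
distance = √((3.5−1)² + (-4−2.5)²) = 6.9642; v₂ = distance/dt₂ = 6.9642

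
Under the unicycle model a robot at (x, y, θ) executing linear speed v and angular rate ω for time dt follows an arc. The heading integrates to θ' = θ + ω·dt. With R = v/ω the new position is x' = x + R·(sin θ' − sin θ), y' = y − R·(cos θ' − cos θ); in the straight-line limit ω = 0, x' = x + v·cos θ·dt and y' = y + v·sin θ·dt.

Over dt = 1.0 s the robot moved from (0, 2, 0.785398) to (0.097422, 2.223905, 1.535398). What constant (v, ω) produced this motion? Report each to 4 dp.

v = 0.2500, ω = 0.7500

Δθ = 1.535398 − 0.785398 = 0.750000
ω = Δθ/dt = 0.750000/1.0 = 0.7500
R = −Δy/(cos θ' − cos θ) = 0.3333
v = R·ω = 0.3333·0.7500 = 0.2500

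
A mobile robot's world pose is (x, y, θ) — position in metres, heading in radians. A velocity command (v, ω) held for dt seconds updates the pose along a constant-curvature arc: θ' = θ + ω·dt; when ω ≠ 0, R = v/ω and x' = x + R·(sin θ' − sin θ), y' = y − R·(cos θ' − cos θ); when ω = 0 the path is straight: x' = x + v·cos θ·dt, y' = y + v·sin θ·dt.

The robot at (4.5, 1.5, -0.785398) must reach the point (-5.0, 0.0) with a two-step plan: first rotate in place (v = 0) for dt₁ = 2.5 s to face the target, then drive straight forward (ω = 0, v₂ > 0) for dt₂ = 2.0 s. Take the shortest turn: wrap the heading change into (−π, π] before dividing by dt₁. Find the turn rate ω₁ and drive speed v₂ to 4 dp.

heading to target = atan2(0−1.5, -5−4.5) = -2.9850
Δθ = wrap(-2.9850 − -0.7854) = -2.1996; ω₁ = Δθ/dt₁ = -0.8798
distance = √((-5−4.5)² + (0−1.5)²) = 9.6177; v₂ = distance/dt₂ = 4.8088

ω₁ = -0.8798, v₂ = 4.8088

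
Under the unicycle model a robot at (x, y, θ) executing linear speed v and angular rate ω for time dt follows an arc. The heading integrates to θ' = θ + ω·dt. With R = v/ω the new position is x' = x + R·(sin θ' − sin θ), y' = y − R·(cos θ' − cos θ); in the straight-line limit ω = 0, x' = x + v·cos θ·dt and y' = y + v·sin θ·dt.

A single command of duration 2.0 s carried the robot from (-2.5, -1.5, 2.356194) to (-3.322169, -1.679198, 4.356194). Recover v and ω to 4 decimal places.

Δθ = 4.356194 − 2.356194 = 2.000000
ω = Δθ/dt = 2.000000/2.0 = 1.0000
R = Δx/(sin θ' − sin θ) = 0.5000
v = R·ω = 0.5000·1.0000 = 0.5000

v = 0.5000, ω = 1.0000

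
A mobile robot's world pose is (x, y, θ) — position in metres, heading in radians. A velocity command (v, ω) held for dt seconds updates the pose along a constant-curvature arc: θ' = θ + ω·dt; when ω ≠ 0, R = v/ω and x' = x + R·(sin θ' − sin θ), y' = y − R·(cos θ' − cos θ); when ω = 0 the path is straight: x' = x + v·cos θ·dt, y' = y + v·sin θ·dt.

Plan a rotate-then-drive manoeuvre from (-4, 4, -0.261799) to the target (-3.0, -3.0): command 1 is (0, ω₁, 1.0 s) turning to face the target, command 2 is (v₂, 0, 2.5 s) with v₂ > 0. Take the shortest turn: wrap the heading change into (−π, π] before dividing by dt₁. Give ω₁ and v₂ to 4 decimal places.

heading to target = atan2(-3−4, -3−-4) = -1.4289
Δθ = wrap(-1.4289 − -0.2618) = -1.1671; ω₁ = Δθ/dt₁ = -1.1671
distance = √((-3−-4)² + (-3−4)²) = 7.0711; v₂ = distance/dt₂ = 2.8284

ω₁ = -1.1671, v₂ = 2.8284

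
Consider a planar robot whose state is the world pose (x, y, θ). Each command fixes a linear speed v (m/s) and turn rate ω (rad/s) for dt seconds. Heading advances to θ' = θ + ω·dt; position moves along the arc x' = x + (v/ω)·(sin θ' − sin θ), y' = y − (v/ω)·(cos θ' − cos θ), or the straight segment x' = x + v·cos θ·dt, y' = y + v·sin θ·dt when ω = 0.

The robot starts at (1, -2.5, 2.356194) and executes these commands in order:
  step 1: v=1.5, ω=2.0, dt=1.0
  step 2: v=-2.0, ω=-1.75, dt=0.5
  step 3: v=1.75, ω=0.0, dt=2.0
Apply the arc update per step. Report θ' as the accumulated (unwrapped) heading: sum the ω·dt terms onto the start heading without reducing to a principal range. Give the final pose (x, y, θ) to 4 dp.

step 1: θ'=4.3562 (R=0.7500) → pose (-0.2333, -2.7688, 4.3562)
step 2: θ'=3.4812 (R=1.1429) → pose (0.4572, -2.0897, 3.4812)
step 3: θ'=3.4812 (straight) → pose (-2.8429, -3.2556, 3.4812)

(-2.8429, -3.2556, 3.4812)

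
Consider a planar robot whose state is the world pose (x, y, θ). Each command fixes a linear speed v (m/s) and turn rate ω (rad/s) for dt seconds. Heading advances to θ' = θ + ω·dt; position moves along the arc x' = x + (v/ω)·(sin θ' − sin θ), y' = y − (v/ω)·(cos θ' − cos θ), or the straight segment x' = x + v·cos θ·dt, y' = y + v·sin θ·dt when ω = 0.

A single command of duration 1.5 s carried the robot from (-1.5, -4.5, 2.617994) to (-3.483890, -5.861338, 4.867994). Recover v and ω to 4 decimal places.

v = 2.0000, ω = 1.5000

Δθ = 4.867994 − 2.617994 = 2.250000
ω = Δθ/dt = 2.250000/1.5 = 1.5000
R = Δx/(sin θ' − sin θ) = 1.3333
v = R·ω = 1.3333·1.5000 = 2.0000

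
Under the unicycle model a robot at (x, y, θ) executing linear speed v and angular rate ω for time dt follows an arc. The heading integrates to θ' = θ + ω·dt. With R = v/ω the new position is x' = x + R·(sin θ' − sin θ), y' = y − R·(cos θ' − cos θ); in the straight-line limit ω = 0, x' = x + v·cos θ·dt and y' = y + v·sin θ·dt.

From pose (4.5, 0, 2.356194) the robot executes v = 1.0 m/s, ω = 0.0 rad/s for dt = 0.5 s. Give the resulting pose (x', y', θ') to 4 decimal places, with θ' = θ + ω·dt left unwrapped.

(4.1464, 0.3536, 2.3562)

θ' = 2.3562 + 0.0·0.5 = 2.3562
ω = 0 → straight: x' = 4.5 + 1.0·cos(2.3562)·0.5 = 4.1464
y' = 0 + 1.0·sin(2.3562)·0.5 = 0.3536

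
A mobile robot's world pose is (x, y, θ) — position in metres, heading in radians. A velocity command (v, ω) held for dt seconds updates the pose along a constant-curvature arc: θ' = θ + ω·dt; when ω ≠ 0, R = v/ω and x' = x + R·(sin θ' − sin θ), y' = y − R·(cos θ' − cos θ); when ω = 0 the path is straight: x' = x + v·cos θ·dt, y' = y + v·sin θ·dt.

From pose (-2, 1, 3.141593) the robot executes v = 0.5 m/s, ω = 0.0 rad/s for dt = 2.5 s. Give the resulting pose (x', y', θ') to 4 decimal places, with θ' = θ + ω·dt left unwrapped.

θ' = 3.1416 + 0.0·2.5 = 3.1416
ω = 0 → straight: x' = -2 + 0.5·cos(3.1416)·2.5 = -3.2500
y' = 1 + 0.5·sin(3.1416)·2.5 = 1.0000

(-3.2500, 1.0000, 3.1416)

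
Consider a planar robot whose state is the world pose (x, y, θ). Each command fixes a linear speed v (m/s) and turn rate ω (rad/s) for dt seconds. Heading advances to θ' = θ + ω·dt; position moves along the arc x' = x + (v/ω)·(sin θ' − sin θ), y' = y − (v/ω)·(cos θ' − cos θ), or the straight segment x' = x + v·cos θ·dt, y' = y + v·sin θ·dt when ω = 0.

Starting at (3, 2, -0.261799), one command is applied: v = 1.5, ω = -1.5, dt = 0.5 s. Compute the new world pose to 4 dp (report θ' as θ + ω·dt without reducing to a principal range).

(3.5890, 1.5644, -1.0118)

θ' = -0.2618 + -1.5·0.5 = -1.0118
R = v/ω = 1.5/-1.5 = -1.0000
x' = 3 + -1.0000·(sin -1.0118 − sin -0.2618) = 3.5890
y' = 2 − -1.0000·(cos -1.0118 − cos -0.2618) = 1.5644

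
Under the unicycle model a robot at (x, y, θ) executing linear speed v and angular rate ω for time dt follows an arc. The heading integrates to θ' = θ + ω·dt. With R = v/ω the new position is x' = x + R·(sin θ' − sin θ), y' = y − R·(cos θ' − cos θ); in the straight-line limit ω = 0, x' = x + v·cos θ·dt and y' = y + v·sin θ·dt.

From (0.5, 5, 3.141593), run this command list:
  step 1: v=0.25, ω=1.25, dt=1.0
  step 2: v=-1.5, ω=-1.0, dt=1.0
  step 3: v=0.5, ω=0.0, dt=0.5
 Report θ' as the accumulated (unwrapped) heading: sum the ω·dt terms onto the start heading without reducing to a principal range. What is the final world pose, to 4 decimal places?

(1.1203, 5.7816, 3.3916)

step 1: θ'=4.3916 (R=0.2000) → pose (0.3102, 4.8631, 4.3916)
step 2: θ'=3.3916 (R=1.5000) → pose (1.3626, 5.8434, 3.3916)
step 3: θ'=3.3916 (straight) → pose (1.1203, 5.7816, 3.3916)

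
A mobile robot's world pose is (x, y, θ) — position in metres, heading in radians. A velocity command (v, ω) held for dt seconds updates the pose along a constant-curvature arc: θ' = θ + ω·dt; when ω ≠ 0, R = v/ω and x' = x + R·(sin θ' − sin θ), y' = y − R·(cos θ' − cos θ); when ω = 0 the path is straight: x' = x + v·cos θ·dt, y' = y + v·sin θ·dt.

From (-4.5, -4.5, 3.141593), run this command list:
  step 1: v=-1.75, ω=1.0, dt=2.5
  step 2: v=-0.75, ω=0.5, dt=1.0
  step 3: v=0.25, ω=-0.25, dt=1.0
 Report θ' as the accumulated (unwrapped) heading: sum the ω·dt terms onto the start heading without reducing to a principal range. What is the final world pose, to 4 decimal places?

step 1: θ'=5.6416 (R=-1.7500) → pose (-3.4527, -1.3480, 5.6416)
step 2: θ'=6.1416 (R=-1.5000) → pose (-4.1387, -1.0647, 6.1416)
step 3: θ'=5.8916 (R=-1.0000) → pose (-3.8982, -1.1304, 5.8916)

(-3.8982, -1.1304, 5.8916)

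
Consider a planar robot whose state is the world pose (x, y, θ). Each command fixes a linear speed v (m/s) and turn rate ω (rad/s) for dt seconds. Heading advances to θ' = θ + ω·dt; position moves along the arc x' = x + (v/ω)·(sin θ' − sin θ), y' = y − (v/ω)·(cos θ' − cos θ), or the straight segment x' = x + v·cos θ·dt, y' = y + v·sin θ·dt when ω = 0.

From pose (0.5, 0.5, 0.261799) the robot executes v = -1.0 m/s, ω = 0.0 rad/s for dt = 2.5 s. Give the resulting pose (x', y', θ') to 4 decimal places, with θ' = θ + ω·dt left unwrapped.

(-1.9148, -0.1470, 0.2618)

θ' = 0.2618 + 0.0·2.5 = 0.2618
ω = 0 → straight: x' = 0.5 + -1.0·cos(0.2618)·2.5 = -1.9148
y' = 0.5 + -1.0·sin(0.2618)·2.5 = -0.1470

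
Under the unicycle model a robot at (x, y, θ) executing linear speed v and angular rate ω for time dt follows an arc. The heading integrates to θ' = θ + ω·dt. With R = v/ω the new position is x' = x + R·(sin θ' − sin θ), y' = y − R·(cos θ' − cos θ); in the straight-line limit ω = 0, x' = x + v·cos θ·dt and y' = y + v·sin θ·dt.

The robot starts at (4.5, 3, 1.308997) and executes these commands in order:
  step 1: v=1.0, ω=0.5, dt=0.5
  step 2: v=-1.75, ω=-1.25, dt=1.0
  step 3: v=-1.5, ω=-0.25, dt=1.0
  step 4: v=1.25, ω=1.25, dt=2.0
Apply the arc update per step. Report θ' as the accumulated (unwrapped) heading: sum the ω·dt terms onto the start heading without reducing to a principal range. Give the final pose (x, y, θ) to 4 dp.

(2.6142, 3.7364, 2.5590)

step 1: θ'=1.5590 (R=2.0000) → pose (4.5680, 3.4940, 1.5590)
step 2: θ'=0.3090 (R=1.4000) → pose (3.5939, 2.1769, 0.3090)
step 3: θ'=0.0590 (R=6.0000) → pose (2.1230, 1.9031, 0.0590)
step 4: θ'=2.5590 (R=1.0000) → pose (2.6142, 3.7364, 2.5590)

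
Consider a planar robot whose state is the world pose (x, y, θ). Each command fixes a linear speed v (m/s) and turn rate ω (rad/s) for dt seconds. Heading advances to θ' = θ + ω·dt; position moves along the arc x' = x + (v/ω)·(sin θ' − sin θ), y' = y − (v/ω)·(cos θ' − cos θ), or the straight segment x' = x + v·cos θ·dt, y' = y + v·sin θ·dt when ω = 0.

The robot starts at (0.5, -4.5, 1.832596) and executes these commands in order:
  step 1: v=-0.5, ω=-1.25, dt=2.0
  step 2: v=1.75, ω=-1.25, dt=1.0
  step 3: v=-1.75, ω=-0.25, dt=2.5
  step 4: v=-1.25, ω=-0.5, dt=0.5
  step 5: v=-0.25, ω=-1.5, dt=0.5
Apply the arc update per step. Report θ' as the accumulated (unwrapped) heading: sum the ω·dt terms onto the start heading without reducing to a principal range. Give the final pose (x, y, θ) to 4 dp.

(3.6288, -2.8088, -3.5424)

step 1: θ'=-0.6674 (R=0.4000) → pose (-0.1339, -4.9177, -0.6674)
step 2: θ'=-1.9174 (R=-1.4000) → pose (0.3163, -6.4929, -1.9174)
step 3: θ'=-2.5424 (R=7.0000) → pose (2.9522, -3.0903, -2.5424)
step 4: θ'=-2.7924 (R=2.5000) → pose (3.5068, -2.8057, -2.7924)
step 5: θ'=-3.5424 (R=0.1667) → pose (3.6288, -2.8088, -3.5424)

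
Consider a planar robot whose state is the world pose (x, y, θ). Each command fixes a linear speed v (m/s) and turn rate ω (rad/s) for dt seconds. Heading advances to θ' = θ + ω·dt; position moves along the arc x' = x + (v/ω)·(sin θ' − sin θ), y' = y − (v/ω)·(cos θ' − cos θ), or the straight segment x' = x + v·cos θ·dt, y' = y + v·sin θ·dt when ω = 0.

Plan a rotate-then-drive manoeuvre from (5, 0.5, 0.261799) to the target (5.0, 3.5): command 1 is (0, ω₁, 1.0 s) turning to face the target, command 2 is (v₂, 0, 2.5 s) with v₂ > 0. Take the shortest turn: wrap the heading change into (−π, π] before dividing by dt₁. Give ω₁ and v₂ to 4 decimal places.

heading to target = atan2(3.5−0.5, 5−5) = 1.5708
Δθ = wrap(1.5708 − 0.2618) = 1.3090; ω₁ = Δθ/dt₁ = 1.3090
distance = √((5−5)² + (3.5−0.5)²) = 3.0000; v₂ = distance/dt₂ = 1.2000

ω₁ = 1.3090, v₂ = 1.2000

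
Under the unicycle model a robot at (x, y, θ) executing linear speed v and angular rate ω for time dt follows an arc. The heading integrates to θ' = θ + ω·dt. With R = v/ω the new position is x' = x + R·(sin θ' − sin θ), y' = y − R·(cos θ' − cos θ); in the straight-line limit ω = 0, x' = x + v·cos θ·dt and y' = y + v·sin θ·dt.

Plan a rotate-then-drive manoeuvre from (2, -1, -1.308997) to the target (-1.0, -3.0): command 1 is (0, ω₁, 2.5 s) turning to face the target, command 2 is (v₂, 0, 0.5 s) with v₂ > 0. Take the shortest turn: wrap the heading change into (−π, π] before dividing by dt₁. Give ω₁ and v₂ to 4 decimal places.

ω₁ = -0.4978, v₂ = 7.2111

heading to target = atan2(-3−-1, -1−2) = -2.5536
Δθ = wrap(-2.5536 − -1.3090) = -1.2446; ω₁ = Δθ/dt₁ = -0.4978
distance = √((-1−2)² + (-3−-1)²) = 3.6056; v₂ = distance/dt₂ = 7.2111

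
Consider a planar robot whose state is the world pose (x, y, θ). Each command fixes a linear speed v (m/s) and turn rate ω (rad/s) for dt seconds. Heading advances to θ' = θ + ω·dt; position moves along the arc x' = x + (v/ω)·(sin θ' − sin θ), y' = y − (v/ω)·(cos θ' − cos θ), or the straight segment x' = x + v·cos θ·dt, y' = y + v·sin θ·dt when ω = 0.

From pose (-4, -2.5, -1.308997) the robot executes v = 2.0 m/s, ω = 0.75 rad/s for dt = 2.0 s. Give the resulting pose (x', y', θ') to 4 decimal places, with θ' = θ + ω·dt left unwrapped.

θ' = -1.3090 + 0.75·2.0 = 0.1910
R = v/ω = 2.0/0.75 = 2.6667
x' = -4 + 2.6667·(sin 0.1910 − sin -1.3090) = -0.9179
y' = -2.5 − 2.6667·(cos 0.1910 − cos -1.3090) = -4.4280

(-0.9179, -4.4280, 0.1910)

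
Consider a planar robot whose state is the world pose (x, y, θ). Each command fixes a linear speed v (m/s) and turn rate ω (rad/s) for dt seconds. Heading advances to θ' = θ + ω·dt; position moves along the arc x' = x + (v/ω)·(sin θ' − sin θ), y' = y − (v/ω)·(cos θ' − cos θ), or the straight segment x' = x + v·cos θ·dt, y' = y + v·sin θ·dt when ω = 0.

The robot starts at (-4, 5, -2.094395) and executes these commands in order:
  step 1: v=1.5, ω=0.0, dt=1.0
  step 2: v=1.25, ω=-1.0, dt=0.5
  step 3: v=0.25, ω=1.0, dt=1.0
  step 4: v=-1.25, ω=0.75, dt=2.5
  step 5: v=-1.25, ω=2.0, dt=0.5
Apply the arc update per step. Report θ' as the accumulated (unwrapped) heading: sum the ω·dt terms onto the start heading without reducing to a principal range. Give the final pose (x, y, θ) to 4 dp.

step 1: θ'=-2.0944 (straight) → pose (-4.7500, 3.7010, -2.0944)
step 2: θ'=-2.5944 (R=-1.2500) → pose (-5.1822, 3.2585, -2.5944)
step 3: θ'=-1.5944 (R=0.2500) → pose (-5.3020, 3.0509, -1.5944)
step 4: θ'=0.2806 (R=-1.6667) → pose (-7.4298, 4.6917, 0.2806)
step 5: θ'=1.2806 (R=-0.6250) → pose (-7.8556, 4.2700, 1.2806)

(-7.8556, 4.2700, 1.2806)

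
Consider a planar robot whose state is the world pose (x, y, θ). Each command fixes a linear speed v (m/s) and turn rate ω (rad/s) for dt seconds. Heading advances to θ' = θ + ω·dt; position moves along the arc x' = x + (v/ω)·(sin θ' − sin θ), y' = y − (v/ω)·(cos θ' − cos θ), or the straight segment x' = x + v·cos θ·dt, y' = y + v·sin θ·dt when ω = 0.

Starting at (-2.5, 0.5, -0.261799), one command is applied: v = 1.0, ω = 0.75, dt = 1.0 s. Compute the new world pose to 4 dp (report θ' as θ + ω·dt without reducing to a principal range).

θ' = -0.2618 + 0.75·1.0 = 0.4882
R = v/ω = 1.0/0.75 = 1.3333
x' = -2.5 + 1.3333·(sin 0.4882 − sin -0.2618) = -1.5295
y' = 0.5 − 1.3333·(cos 0.4882 − cos -0.2618) = 0.6103

(-1.5295, 0.6103, 0.4882)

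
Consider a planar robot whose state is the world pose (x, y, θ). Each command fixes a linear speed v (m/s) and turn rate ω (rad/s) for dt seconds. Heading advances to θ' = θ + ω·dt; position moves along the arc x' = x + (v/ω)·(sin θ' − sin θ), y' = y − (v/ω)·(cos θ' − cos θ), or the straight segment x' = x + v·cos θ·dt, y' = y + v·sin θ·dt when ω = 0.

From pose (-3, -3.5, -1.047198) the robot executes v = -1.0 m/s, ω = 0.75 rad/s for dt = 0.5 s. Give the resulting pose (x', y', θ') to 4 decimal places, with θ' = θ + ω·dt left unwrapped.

(-3.3244, -3.1234, -0.6722)

θ' = -1.0472 + 0.75·0.5 = -0.6722
R = v/ω = -1.0/0.75 = -1.3333
x' = -3 + -1.3333·(sin -0.6722 − sin -1.0472) = -3.3244
y' = -3.5 − -1.3333·(cos -0.6722 − cos -1.0472) = -3.1234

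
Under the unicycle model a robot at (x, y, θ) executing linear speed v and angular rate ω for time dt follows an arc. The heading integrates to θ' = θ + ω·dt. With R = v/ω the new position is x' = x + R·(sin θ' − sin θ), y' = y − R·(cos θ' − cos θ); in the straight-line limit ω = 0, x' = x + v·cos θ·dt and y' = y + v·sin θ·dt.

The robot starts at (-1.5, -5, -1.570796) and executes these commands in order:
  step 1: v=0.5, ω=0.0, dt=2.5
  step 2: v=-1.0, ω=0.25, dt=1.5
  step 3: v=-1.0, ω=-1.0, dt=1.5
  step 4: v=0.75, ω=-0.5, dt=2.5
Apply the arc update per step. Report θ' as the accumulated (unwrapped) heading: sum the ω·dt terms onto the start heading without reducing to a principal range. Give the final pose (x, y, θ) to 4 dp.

step 1: θ'=-1.5708 (straight) → pose (-1.5000, -6.2500, -1.5708)
step 2: θ'=-1.1958 (R=-4.0000) → pose (-1.7780, -4.7849, -1.1958)
step 3: θ'=-2.6958 (R=1.0000) → pose (-1.2786, -3.5164, -2.6958)
step 4: θ'=-3.9458 (R=-1.5000) → pose (-3.0058, -3.2035, -3.9458)

(-3.0058, -3.2035, -3.9458)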